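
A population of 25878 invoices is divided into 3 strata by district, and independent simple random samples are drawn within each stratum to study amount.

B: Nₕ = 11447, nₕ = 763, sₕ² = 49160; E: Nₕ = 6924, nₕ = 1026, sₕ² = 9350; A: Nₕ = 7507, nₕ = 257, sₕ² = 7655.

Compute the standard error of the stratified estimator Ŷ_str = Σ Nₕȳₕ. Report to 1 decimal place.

Var(Ŷ_str) = Σₕ Nₕ²(1 − fₕ)sₕ²/nₕ.
B: 11447²·(1 − 763/11447)·49160/763 = 7.8797583 × 10^9.
E: 6924²·(1 − 1026/6924)·9350/1026 = 3.721569 × 10^8.
A: 7507²·(1 − 257/7507)·7655/257 = 1.621125 × 10^9.
Sum = 9.8730402 × 10^9.
SE = √(9.8730402 × 10^9) = 99363.2.

99363.2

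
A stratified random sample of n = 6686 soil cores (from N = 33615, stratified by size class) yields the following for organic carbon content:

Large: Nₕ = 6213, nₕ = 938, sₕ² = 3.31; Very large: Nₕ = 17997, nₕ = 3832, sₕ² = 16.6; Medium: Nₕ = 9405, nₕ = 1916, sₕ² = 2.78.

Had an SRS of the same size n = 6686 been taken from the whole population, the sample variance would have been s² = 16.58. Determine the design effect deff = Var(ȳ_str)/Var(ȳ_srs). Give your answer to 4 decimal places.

0.5890

Var(ȳ_str) = Σ Wₕ²(1−fₕ)sₕ²/nₕ with Wₕ = Nₕ/33615:
  Large: (6213/33615)²·(1−938/6213)·3.31/938 = 1.023488 × 10^-4
  Very large: (17997/33615)²·(1−3832/17997)·16.6/3832 = 9.773116 × 10^-4
  Medium: (9405/33615)²·(1−1916/9405)·2.78/1916 = 9.044107 × 10^-5
  → Var(ȳ_str) = 0.0011701015.
Var(ȳ_srs) = (1 − 6686/33615)·16.58/6686 = 0.0019865764.
deff = 0.0011701015 / 0.0019865764 = 0.5890.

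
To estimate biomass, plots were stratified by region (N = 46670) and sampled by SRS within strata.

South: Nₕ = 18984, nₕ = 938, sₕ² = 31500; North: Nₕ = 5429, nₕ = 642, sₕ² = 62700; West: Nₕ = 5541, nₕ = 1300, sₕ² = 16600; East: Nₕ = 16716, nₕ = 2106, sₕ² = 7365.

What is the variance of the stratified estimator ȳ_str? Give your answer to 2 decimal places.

6.98

Var(ȳ_str) = Σₕ Wₕ²(1 − fₕ)sₕ²/nₕ with Wₕ = Nₕ/N, N = 46670.
South: Wₕ = 0.40677094; term = 0.40677094²·(1 − 0.04941003)·31500/938 = 5.2820291.
North: Wₕ = 0.11632741; term = 0.11632741²·(1 − 0.11825382)·62700/642 = 1.1653065.
West: Wₕ = 0.11872723; term = 0.11872723²·(1 − 0.23461469)·16600/1300 = 0.13776711.
East: Wₕ = 0.35817442; term = 0.35817442²·(1 − 0.12598708)·7365/2106 = 0.39212214.
Sum = 6.9772249.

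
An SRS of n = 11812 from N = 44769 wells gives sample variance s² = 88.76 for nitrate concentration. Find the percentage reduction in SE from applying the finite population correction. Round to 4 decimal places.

f = n/N = 11812/44769 = 0.26384328.
SE_no-fpc = √(s²/n) = 0.086685594; SE_fpc = √((1−f)s²/n) = 0.074375871.
Ratio = √(1−f) = 0.85799575. Reduction = 100·(1 − 0.85799575) = 14.2004%.

14.2004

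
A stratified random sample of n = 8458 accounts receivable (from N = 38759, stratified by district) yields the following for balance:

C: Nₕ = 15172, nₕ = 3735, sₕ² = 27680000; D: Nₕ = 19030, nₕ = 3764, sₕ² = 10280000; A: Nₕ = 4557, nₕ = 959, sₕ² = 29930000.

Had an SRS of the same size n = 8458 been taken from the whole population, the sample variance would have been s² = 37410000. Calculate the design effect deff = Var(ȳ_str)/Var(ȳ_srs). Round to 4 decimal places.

Var(ȳ_str) = Σ Wₕ²(1−fₕ)sₕ²/nₕ with Wₕ = Nₕ/38759:
  C: (15172/38759)²·(1−3735/15172)·27680000/3735 = 856.02275
  D: (19030/38759)²·(1−3764/19030)·10280000/3764 = 528.15624
  A: (4557/38759)²·(1−959/4557)·29930000/959 = 340.63022
  → Var(ȳ_str) = 1724.8092.
Var(ȳ_srs) = (1 − 8458/38759)·37410000/8458 = 3457.8363.
deff = 1724.8092 / 3457.8363 = 0.4988.

0.4988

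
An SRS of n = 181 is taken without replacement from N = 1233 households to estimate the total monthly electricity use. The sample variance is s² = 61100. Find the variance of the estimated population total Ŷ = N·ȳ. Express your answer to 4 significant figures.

4.379 × 10^8

Var(Ŷ) = N²·Var(ȳ) = N²·(1 − n/N)·s²/n.
f = 181/1233 = 0.14679643; Var(ȳ) = 0.85320357·61100/181 = 288.01513.
Var(Ŷ) = 1233² · 288.01513 = 4.3786623 × 10^8.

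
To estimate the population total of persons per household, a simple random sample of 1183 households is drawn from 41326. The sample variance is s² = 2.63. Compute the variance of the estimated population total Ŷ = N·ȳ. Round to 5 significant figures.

Var(Ŷ) = N²·Var(ȳ) = N²·(1 − n/N)·s²/n.
f = 1183/41326 = 0.02862605; Var(ȳ) = 0.97137395·2.63/1183 = 0.0021595211.
Var(Ŷ) = 41326² · 0.0021595211 = 3.6881128 × 10^6.

3.6881 × 10^6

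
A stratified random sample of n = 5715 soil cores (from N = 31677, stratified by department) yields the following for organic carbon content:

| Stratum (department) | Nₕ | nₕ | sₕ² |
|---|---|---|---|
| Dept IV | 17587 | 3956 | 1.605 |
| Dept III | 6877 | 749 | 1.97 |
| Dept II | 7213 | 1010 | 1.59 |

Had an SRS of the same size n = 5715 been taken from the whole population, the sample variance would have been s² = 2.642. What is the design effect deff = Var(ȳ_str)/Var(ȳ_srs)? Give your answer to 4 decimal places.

Var(ȳ_str) = Σ Wₕ²(1−fₕ)sₕ²/nₕ with Wₕ = Nₕ/31677:
  Dept IV: (17587/31677)²·(1−3956/17587)·1.605/3956 = 9.69282 × 10^-5
  Dept III: (6877/31677)²·(1−749/6877)·1.97/749 = 1.104623 × 10^-4
  Dept II: (7213/31677)²·(1−1010/7213)·1.59/1010 = 7.019487 × 10^-5
  → Var(ȳ_str) = 2.7758537 × 10^-4.
Var(ȳ_srs) = (1 − 5715/31677)·2.642/5715 = 3.7888785 × 10^-4.
deff = (2.7758537 × 10^-4) / (3.7888785 × 10^-4) = 0.7326.

0.7326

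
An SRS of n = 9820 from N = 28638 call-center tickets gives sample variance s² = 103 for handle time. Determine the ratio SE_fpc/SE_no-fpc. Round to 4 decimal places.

0.8106

f = n/N = 9820/28638 = 0.34290104.
SE_no-fpc = √(s²/n) = 0.10241483; SE_fpc = √((1−f)s²/n) = 0.083019145.
Ratio = √(1−f) = 0.81061641.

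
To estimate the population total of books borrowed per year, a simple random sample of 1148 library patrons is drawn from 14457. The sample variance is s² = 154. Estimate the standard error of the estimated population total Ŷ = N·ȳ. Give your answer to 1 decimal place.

5080.4

Var(Ŷ) = N²·Var(ȳ) = N²·(1 − n/N)·s²/n.
f = 1148/14457 = 0.07940790; Var(ȳ) = 0.92059210·154/1148 = 0.12349406.
Var(Ŷ) = 14457² · 0.12349406 = 2.5810857 × 10^7.
SE(Ŷ) = √(2.5810857 × 10^7) = 5080.4.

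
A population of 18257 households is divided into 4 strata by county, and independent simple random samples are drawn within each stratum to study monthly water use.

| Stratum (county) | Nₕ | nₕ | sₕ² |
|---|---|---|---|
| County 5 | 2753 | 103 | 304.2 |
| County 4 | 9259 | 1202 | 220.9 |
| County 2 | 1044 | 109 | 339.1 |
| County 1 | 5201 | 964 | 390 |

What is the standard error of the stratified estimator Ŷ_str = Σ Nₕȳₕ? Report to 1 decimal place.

6870.8

Var(Ŷ_str) = Σₕ Nₕ²(1 − fₕ)sₕ²/nₕ.
County 5: 2753²·(1 − 103/2753)·304.2/103 = 2.1546368 × 10^7.
County 4: 9259²·(1 − 1202/9259)·220.9/1202 = 1.3709723 × 10^7.
County 2: 1044²·(1 − 109/1044)·339.1/109 = 3.0367805 × 10^6.
County 1: 5201²·(1 − 964/5201)·390/964 = 8.915237 × 10^6.
Sum = 4.7208109 × 10^7.
SE = √(4.7208109 × 10^7) = 6870.8.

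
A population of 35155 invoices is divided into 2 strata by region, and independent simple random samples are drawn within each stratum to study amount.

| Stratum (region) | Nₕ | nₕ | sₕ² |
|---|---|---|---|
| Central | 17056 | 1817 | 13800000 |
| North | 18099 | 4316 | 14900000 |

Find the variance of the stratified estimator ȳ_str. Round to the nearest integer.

Var(ȳ_str) = Σₕ Wₕ²(1 − fₕ)sₕ²/nₕ with Wₕ = Nₕ/N, N = 35155.
Central: Wₕ = 0.48516569; term = 0.48516569²·(1 − 0.10653143)·13800000/1817 = 1597.2894.
North: Wₕ = 0.51483431; term = 0.51483431²·(1 − 0.23846621)·14900000/4316 = 696.83341.
Sum = 2294.1228.

2294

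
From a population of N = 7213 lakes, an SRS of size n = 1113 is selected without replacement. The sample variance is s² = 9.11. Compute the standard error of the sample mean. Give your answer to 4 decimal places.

0.0832

Under SRS without replacement, Var(ȳ) = (1 − f)·s²/n with f = n/N = 1113/7213 = 0.15430473.
Var(ȳ) = (1 − 0.15430473)·9.11/1113 = 0.84569527·0.0081850854 = 0.006922088.
SE(ȳ) = √(0.006922088) = 0.0832.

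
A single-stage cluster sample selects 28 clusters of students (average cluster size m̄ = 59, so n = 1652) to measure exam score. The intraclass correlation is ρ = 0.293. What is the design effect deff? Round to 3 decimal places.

deff = 1 + (59 − 1)·0.293 = 1 + 16.994 = 17.994.

17.994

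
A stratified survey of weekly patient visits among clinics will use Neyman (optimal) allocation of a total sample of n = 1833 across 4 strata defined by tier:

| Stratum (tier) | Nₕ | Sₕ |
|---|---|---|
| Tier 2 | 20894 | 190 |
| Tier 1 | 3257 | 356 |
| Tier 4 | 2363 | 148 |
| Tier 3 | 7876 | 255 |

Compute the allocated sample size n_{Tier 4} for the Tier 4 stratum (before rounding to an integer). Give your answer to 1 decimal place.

Neyman allocation: nₕ = n·NₕSₕ / Σⱼ NⱼSⱼ.
Σ NⱼSⱼ = 20894·190 + 3257·356 + 2363·148 + 7876·255 = 7.487456 × 10^6.
n_{Tier 4} = 1833·2363·148 / (7.487456 × 10^6) = 85.6.

85.6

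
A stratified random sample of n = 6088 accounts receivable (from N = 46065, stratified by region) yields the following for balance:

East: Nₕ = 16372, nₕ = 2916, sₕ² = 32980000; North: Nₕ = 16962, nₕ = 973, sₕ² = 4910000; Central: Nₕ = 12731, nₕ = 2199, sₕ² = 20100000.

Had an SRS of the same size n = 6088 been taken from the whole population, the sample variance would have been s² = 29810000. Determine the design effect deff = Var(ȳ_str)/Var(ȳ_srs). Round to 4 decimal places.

0.5640

Var(ȳ_str) = Σ Wₕ²(1−fₕ)sₕ²/nₕ with Wₕ = Nₕ/46065:
  East: (16372/46065)²·(1−2916/16372)·32980000/2916 = 1174.1909
  North: (16962/46065)²·(1−973/16962)·4910000/973 = 644.94824
  Central: (12731/46065)²·(1−2199/12731)·20100000/2199 = 577.56657
  → Var(ȳ_str) = 2396.7057.
Var(ȳ_srs) = (1 − 6088/46065)·29810000/6088 = 4249.3887.
deff = 2396.7057 / 4249.3887 = 0.5640.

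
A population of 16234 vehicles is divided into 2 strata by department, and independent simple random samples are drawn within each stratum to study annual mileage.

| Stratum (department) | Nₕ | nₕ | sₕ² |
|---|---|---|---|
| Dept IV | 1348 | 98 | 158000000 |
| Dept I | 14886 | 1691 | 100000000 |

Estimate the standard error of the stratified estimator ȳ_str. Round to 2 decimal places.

233.20

Var(ȳ_str) = Σₕ Wₕ²(1 − fₕ)sₕ²/nₕ with Wₕ = Nₕ/N, N = 16234.
Dept IV: Wₕ = 0.08303560; term = 0.08303560²·(1 − 0.07270030)·158000000/98 = 10308.129.
Dept I: Wₕ = 0.91696440; term = 0.91696440²·(1 − 0.11359667)·100000000/1691 = 44075.04.
Sum = 54383.169.
SE = √(54383.169) = 233.20.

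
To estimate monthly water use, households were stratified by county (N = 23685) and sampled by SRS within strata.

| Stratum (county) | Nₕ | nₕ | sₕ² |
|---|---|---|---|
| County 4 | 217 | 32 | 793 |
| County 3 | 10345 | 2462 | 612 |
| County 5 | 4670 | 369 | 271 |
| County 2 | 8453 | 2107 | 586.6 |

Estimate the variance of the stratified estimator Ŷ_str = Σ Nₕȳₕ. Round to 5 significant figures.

Var(Ŷ_str) = Σₕ Nₕ²(1 − fₕ)sₕ²/nₕ.
County 4: 217²·(1 − 32/217)·793/32 = 994843.28.
County 3: 10345²·(1 − 2462/10345)·612/2462 = 2.0271477 × 10^7.
County 5: 4670²·(1 − 369/4670)·271/369 = 1.4751264 × 10^7.
County 2: 8453²·(1 − 2107/8453)·586.6/2107 = 1.4934423 × 10^7.
Sum = 5.0952007 × 10^7.

5.0952 × 10^7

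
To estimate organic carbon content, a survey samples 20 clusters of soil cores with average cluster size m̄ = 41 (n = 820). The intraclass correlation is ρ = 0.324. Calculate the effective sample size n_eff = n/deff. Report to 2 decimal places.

58.74

deff = 1 + (41 − 1)·0.324 = 1 + 12.96 = 13.96.
n_eff = 820 / 13.96 = 58.74.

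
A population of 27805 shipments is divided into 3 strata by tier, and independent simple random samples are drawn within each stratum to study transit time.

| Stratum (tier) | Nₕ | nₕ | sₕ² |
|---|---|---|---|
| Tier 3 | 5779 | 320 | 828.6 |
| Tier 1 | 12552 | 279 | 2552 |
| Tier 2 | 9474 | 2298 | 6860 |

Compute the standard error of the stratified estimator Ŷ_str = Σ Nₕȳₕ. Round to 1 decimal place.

Var(Ŷ_str) = Σₕ Nₕ²(1 − fₕ)sₕ²/nₕ.
Tier 3: 5779²·(1 − 320/5779)·828.6/320 = 8.1688466 × 10^7.
Tier 1: 12552²·(1 − 279/12552)·2552/279 = 1.4090945 × 10^9.
Tier 2: 9474²·(1 − 2298/9474)·6860/2298 = 2.029504 × 10^8.
Sum = 1.6937334 × 10^9.
SE = √(1.6937334 × 10^9) = 41155.0.

41155.0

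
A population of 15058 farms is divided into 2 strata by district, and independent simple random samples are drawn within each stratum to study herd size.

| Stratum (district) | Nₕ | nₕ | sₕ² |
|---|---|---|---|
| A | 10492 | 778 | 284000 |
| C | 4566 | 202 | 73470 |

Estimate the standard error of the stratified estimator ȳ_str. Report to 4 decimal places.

14.0016

Var(ȳ_str) = Σₕ Wₕ²(1 − fₕ)sₕ²/nₕ with Wₕ = Nₕ/N, N = 15058.
A: Wₕ = 0.69677248; term = 0.69677248²·(1 − 0.07415173)·284000/778 = 164.08185.
C: Wₕ = 0.30322752; term = 0.30322752²·(1 − 0.04424004)·73470/202 = 31.962794.
Sum = 196.04464.
SE = √(196.04464) = 14.0016.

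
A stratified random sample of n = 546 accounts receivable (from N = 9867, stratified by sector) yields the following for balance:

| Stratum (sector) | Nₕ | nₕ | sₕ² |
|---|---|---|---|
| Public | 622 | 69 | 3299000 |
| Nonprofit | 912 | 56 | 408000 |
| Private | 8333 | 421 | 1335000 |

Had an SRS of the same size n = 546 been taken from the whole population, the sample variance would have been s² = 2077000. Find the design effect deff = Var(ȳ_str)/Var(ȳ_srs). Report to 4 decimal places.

0.6608

Var(ȳ_str) = Σ Wₕ²(1−fₕ)sₕ²/nₕ with Wₕ = Nₕ/9867:
  Public: (622/9867)²·(1−69/622)·3299000/69 = 168.91899
  Nonprofit: (912/9867)²·(1−56/912)·408000/56 = 58.421201
  Private: (8333/9867)²·(1−421/8333)·1335000/421 = 2147.4179
  → Var(ȳ_str) = 2374.7581.
Var(ȳ_srs) = (1 − 546/9867)·2077000/546 = 3593.5297.
deff = 2374.7581 / 3593.5297 = 0.6608.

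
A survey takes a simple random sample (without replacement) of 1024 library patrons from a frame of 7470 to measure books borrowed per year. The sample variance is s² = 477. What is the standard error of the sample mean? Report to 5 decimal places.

Under SRS without replacement, Var(ȳ) = (1 − f)·s²/n with f = n/N = 1024/7470 = 0.13708166.
Var(ȳ) = (1 − 0.13708166)·477/1024 = 0.86291834·0.46582031 = 0.40196489.
SE(ȳ) = √(0.40196489) = 0.63401.

0.63401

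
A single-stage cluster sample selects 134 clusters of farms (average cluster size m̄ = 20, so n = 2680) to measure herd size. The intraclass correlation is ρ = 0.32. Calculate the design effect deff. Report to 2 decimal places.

deff = 1 + (20 − 1)·0.32 = 1 + 6.08 = 7.08.

7.08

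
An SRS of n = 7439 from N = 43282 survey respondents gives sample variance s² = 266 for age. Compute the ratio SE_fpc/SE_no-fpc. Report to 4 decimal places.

0.9100

f = n/N = 7439/43282 = 0.17187283.
SE_no-fpc = √(s²/n) = 0.18909652; SE_fpc = √((1−f)s²/n) = 0.17208066.
Ratio = √(1−f) = 0.91001493.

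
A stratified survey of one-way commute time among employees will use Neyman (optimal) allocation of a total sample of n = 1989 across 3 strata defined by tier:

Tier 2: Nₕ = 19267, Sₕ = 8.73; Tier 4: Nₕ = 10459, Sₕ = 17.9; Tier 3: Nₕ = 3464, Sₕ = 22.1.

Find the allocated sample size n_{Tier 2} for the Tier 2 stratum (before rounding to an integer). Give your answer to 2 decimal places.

Neyman allocation: nₕ = n·NₕSₕ / Σⱼ NⱼSⱼ.
Σ NⱼSⱼ = 19267·8.73 + 10459·17.9 + 3464·22.1 = 431971.41.
n_{Tier 2} = 1989·19267·8.73 / 431971.41 = 774.48.

774.48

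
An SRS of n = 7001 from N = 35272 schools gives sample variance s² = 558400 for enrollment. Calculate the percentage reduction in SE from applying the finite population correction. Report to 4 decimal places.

10.4727

f = n/N = 7001/35272 = 0.19848605.
SE_no-fpc = √(s²/n) = 8.9308473; SE_fpc = √((1−f)s²/n) = 7.9955475.
Ratio = √(1−f) = 0.89527311. Reduction = 100·(1 − 0.89527311) = 10.4727%.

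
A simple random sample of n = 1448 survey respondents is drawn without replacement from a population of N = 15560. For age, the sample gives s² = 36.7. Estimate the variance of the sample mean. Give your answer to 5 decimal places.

Under SRS without replacement, Var(ȳ) = (1 − f)·s²/n with f = n/N = 1448/15560 = 0.09305913.
Var(ȳ) = (1 − 0.09305913)·36.7/1448 = 0.90694087·0.025345304 = 0.022986692.

0.02299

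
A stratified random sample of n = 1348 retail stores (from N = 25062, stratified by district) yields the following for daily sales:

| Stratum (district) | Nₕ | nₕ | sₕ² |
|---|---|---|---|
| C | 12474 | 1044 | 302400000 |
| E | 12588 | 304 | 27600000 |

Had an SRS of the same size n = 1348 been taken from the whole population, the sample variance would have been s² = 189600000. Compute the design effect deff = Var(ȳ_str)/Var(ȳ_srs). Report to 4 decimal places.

0.6620

Var(ȳ_str) = Σ Wₕ²(1−fₕ)sₕ²/nₕ with Wₕ = Nₕ/25062:
  C: (12474/25062)²·(1−1044/12474)·302400000/1044 = 65750.916
  E: (12588/25062)²·(1−304/12588)·27600000/304 = 22351.187
  → Var(ȳ_str) = 88102.103.
Var(ȳ_srs) = (1 − 1348/25062)·189600000/1348 = 133087.58.
deff = 88102.103 / 133087.58 = 0.6620.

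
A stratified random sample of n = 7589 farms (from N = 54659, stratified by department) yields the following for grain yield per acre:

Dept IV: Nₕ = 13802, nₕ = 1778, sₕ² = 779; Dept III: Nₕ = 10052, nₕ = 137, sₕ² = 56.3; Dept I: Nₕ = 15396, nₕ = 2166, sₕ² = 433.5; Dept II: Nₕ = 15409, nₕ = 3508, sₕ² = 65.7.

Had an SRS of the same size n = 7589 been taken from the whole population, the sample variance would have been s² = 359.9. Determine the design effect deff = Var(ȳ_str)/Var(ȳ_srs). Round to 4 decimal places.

1.2939

Var(ȳ_str) = Σ Wₕ²(1−fₕ)sₕ²/nₕ with Wₕ = Nₕ/54659:
  Dept IV: (13802/54659)²·(1−1778/13802)·779/1778 = 0.024337352
  Dept III: (10052/54659)²·(1−137/10052)·56.3/137 = 0.013709123
  Dept I: (15396/54659)²·(1−2166/15396)·433.5/2166 = 0.013645047
  Dept II: (15409/54659)²·(1−3508/15409)·65.7/3508 = 0.001149583
  → Var(ȳ_str) = 0.052841105.
Var(ȳ_srs) = (1 − 7589/54659)·359.9/7589 = 0.040839443.
deff = 0.052841105 / 0.040839443 = 1.2939.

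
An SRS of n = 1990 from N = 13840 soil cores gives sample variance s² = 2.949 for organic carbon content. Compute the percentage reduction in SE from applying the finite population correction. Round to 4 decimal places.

f = n/N = 1990/13840 = 0.14378613.
SE_no-fpc = √(s²/n) = 0.038495578; SE_fpc = √((1−f)s²/n) = 0.035620661.
Ratio = √(1−f) = 0.92531825. Reduction = 100·(1 − 0.92531825) = 7.4682%.

7.4682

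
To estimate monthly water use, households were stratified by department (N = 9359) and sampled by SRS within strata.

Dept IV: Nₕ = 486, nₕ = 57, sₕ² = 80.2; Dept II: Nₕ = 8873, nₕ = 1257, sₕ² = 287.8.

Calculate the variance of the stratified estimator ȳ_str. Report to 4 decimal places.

Var(ȳ_str) = Σₕ Wₕ²(1 − fₕ)sₕ²/nₕ with Wₕ = Nₕ/N, N = 9359.
Dept IV: Wₕ = 0.05192862; term = 0.05192862²·(1 − 0.11728395)·80.2/57 = 0.0033491468.
Dept II: Wₕ = 0.94807138; term = 0.94807138²·(1 − 0.14166573)·287.8/1257 = 0.17664202.
Sum = 0.17999117.

0.1800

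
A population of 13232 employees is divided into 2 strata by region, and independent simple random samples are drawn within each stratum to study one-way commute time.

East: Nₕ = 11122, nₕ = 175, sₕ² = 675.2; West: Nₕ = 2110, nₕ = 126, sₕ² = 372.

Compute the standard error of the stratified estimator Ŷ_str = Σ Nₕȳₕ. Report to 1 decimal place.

Var(Ŷ_str) = Σₕ Nₕ²(1 − fₕ)sₕ²/nₕ.
East: 11122²·(1 − 175/11122)·675.2/175 = 4.6975606 × 10^8.
West: 2110²·(1 − 126/2110)·372/126 = 1.2359375 × 10^7.
Sum = 4.8211544 × 10^8.
SE = √(4.8211544 × 10^8) = 21957.1.

21957.1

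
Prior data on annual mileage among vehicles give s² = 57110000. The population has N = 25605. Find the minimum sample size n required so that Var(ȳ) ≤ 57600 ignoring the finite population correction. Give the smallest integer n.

992

Without fpc, n₀ = s²/D = 57110000/57600 = 991.4931.
Rounding up, n = 992.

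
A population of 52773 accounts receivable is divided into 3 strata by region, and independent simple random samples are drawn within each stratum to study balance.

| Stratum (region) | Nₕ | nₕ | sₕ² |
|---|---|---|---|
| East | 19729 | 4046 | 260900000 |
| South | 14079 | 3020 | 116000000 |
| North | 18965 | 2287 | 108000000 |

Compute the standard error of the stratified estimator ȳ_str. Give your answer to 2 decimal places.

121.14

Var(ȳ_str) = Σₕ Wₕ²(1 − fₕ)sₕ²/nₕ with Wₕ = Nₕ/N, N = 52773.
East: Wₕ = 0.37384647; term = 0.37384647²·(1 − 0.20507882)·260900000/4046 = 7164.054.
South: Wₕ = 0.26678415; term = 0.26678415²·(1 − 0.21450387)·116000000/3020 = 2147.4109.
North: Wₕ = 0.35936937; term = 0.35936937²·(1 − 0.12059056)·108000000/2287 = 5363.2846.
Sum = 14674.75.
SE = √(14674.75) = 121.14.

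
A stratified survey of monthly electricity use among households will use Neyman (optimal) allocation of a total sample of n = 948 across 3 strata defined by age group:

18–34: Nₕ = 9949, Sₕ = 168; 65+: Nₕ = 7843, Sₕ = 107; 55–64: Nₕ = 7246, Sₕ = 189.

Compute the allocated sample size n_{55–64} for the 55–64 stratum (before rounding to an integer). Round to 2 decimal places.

334.60

Neyman allocation: nₕ = n·NₕSₕ / Σⱼ NⱼSⱼ.
Σ NⱼSⱼ = 9949·168 + 7843·107 + 7246·189 = 3.880127 × 10^6.
n_{55–64} = 948·7246·189 / (3.880127 × 10^6) = 334.60.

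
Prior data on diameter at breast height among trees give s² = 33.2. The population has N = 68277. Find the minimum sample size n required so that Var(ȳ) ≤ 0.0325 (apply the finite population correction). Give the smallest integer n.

1007

Without fpc, n₀ = s²/D = 33.2/0.0325 = 1021.5385.
With fpc, (1 − n/N)·s²/n ≤ D requires n ≥ n₀/(1 + n₀/N) = 1021.5385/(1 + 1021.5385/68277) = 1006.4799.
Rounding up, n = 1007.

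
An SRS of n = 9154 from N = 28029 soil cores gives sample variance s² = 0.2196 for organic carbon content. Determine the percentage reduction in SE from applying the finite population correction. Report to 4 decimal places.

f = n/N = 9154/28029 = 0.32659032.
SE_no-fpc = √(s²/n) = 0.004897909; SE_fpc = √((1−f)s²/n) = 0.0040192997.
Ratio = √(1−f) = 0.82061543. Reduction = 100·(1 − 0.82061543) = 17.9385%.

17.9385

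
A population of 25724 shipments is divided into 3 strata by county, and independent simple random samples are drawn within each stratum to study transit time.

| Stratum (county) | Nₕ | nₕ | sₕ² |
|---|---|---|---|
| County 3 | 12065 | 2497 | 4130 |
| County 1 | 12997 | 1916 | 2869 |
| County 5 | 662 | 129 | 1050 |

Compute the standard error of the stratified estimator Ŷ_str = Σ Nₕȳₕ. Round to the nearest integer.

20235

Var(Ŷ_str) = Σₕ Nₕ²(1 − fₕ)sₕ²/nₕ.
County 3: 12065²·(1 − 2497/12065)·4130/2497 = 1.9093256 × 10^8.
County 1: 12997²·(1 − 1916/12997)·2869/1916 = 2.156538 × 10^8.
County 5: 662²·(1 − 129/662)·1050/129 = 2.8720023 × 10^6.
Sum = 4.0945836 × 10^8.
SE = √(4.0945836 × 10^8) = 20235.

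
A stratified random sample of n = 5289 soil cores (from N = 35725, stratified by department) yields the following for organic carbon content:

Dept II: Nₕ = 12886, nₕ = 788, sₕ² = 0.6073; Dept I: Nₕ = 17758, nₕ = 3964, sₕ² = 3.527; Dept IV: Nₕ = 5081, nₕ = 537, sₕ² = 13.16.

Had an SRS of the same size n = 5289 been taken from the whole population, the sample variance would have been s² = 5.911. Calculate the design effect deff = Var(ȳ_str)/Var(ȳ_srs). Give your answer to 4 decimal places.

Var(ȳ_str) = Σ Wₕ²(1−fₕ)sₕ²/nₕ with Wₕ = Nₕ/35725:
  Dept II: (12886/35725)²·(1−788/12886)·0.6073/788 = 9.4137854 × 10^-5
  Dept I: (17758/35725)²·(1−3964/17758)·3.527/3964 = 1.7077001 × 10^-4
  Dept IV: (5081/35725)²·(1−537/5081)·13.16/537 = 4.4332747 × 10^-4
  → Var(ȳ_str) = 7.0823533 × 10^-4.
Var(ȳ_srs) = (1 − 5289/35725)·5.911/5289 = 9.5214421 × 10^-4.
deff = (7.0823533 × 10^-4) / (9.5214421 × 10^-4) = 0.7438.

0.7438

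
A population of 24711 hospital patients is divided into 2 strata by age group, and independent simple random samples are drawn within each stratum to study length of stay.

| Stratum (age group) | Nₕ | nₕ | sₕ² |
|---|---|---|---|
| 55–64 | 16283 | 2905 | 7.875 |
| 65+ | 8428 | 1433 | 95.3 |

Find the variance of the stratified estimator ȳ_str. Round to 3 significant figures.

0.00739

Var(ȳ_str) = Σₕ Wₕ²(1 − fₕ)sₕ²/nₕ with Wₕ = Nₕ/N, N = 24711.
55–64: Wₕ = 0.65893732; term = 0.65893732²·(1 − 0.17840693)·7.875/2905 = 9.6705105 × 10^-4.
65+: Wₕ = 0.34106268; term = 0.34106268²·(1 − 0.17002848)·95.3/1433 = 0.0064206399.
Sum = 0.007387691.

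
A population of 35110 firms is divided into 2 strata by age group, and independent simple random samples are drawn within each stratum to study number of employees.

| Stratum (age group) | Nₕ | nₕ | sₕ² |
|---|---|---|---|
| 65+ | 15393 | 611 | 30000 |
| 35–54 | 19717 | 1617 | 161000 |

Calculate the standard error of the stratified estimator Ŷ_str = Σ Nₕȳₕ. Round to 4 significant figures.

216100

Var(Ŷ_str) = Σₕ Nₕ²(1 − fₕ)sₕ²/nₕ.
65+: 15393²·(1 − 611/15393)·30000/611 = 1.1172144 × 10^10.
35–54: 19717²·(1 − 1617/19717)·161000/1617 = 3.5533277 × 10^10.
Sum = 4.6705421 × 10^10.
SE = √(4.6705421 × 10^10) = 216100.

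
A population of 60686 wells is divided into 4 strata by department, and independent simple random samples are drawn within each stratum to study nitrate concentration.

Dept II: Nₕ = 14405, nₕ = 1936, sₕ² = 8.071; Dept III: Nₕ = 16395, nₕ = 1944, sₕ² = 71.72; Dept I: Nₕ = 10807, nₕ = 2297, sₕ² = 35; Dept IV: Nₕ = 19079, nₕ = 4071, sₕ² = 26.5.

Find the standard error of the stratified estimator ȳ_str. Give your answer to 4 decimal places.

0.0589

Var(ȳ_str) = Σₕ Wₕ²(1 − fₕ)sₕ²/nₕ with Wₕ = Nₕ/N, N = 60686.
Dept II: Wₕ = 0.23736941; term = 0.23736941²·(1 − 0.13439778)·8.071/1936 = 2.0332457 × 10^-4.
Dept III: Wₕ = 0.27016116; term = 0.27016116²·(1 − 0.11857274)·71.72/1944 = 0.0023734294.
Dept I: Wₕ = 0.17808061; term = 0.17808061²·(1 − 0.21254742)·35/2297 = 3.8050883 × 10^-4.
Dept IV: Wₕ = 0.31438882; term = 0.31438882²·(1 − 0.21337596)·26.5/4071 = 5.0611146 × 10^-4.
Sum = 0.0034633743.
SE = √(0.0034633743) = 0.0589.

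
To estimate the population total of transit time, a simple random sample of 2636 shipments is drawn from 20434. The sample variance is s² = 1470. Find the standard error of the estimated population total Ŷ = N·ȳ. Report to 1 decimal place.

Var(Ŷ) = N²·Var(ȳ) = N²·(1 − n/N)·s²/n.
f = 2636/20434 = 0.12900069; Var(ȳ) = 0.87099931·1470/2636 = 0.4857242.
Var(Ŷ) = 20434² · 0.4857242 = 2.0281334 × 10^8.
SE(Ŷ) = √(2.0281334 × 10^8) = 14241.3.

14241.3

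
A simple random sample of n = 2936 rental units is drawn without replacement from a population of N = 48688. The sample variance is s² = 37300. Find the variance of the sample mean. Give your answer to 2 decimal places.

Under SRS without replacement, Var(ȳ) = (1 − f)·s²/n with f = n/N = 2936/48688 = 0.06030233.
Var(ȳ) = (1 − 0.06030233)·37300/2936 = 0.93969767·12.70436 = 11.938257.

11.94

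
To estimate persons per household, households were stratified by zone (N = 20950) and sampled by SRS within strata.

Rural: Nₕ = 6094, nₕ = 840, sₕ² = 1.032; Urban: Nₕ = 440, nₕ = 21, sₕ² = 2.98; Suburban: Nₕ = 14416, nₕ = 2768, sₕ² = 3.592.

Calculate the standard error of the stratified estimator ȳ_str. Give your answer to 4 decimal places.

Var(ȳ_str) = Σₕ Wₕ²(1 − fₕ)sₕ²/nₕ with Wₕ = Nₕ/N, N = 20950.
Rural: Wₕ = 0.29088305; term = 0.29088305²·(1 − 0.13784050)·1.032/840 = 8.9624114 × 10^-5.
Urban: Wₕ = 0.02100239; term = 0.02100239²·(1 − 0.04772727)·2.98/21 = 5.9606773 × 10^-5.
Suburban: Wₕ = 0.68811456; term = 0.68811456²·(1 − 0.19200888)·3.592/2768 = 4.9647607 × 10^-4.
Sum = 6.4570696 × 10^-4.
SE = √(6.4570696 × 10^-4) = 0.0254.

0.0254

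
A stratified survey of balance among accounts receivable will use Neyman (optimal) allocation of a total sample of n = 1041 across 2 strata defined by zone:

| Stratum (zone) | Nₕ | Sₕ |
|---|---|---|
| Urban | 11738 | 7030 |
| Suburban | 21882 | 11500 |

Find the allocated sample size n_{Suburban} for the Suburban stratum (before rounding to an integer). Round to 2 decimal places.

Neyman allocation: nₕ = n·NₕSₕ / Σⱼ NⱼSⱼ.
Σ NⱼSⱼ = 11738·7030 + 21882·11500 = 3.3416114 × 10^8.
n_{Suburban} = 1041·21882·11500 / (3.3416114 × 10^8) = 783.93.

783.93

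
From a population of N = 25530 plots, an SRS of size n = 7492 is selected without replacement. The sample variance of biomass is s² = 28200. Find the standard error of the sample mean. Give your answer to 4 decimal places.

1.6308

Under SRS without replacement, Var(ȳ) = (1 − f)·s²/n with f = n/N = 7492/25530 = 0.29345868.
Var(ȳ) = (1 − 0.29345868)·28200/7492 = 0.70654132·3.7640149 = 2.6594321.
SE(ȳ) = √(2.6594321) = 1.6308.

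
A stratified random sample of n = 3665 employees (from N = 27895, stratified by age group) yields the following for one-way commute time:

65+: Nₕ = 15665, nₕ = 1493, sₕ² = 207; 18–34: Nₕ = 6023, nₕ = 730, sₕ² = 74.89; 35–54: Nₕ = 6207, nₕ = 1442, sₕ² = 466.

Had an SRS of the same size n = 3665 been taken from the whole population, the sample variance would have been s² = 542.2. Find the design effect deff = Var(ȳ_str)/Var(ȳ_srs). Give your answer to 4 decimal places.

Var(ȳ_str) = Σ Wₕ²(1−fₕ)sₕ²/nₕ with Wₕ = Nₕ/27895:
  65+: (15665/27895)²·(1−1493/15665)·207/1493 = 0.039556636
  18–34: (6023/27895)²·(1−730/6023)·74.89/730 = 0.0042030349
  35–54: (6207/27895)²·(1−1442/6207)·466/1442 = 0.01228323
  → Var(ȳ_str) = 0.056042901.
Var(ȳ_srs) = (1 − 3665/27895)·542.2/3665 = 0.1285028.
deff = 0.056042901 / 0.1285028 = 0.4361.

0.4361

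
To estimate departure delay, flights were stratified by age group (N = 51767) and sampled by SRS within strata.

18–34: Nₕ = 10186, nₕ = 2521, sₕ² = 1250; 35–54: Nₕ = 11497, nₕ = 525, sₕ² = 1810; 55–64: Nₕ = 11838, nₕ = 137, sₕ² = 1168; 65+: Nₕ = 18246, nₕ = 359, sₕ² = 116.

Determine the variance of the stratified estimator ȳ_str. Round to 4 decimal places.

Var(ȳ_str) = Σₕ Wₕ²(1 − fₕ)sₕ²/nₕ with Wₕ = Nₕ/N, N = 51767.
18–34: Wₕ = 0.19676628; term = 0.19676628²·(1 − 0.24749656)·1250/2521 = 0.01444598.
35–54: Wₕ = 0.22209129; term = 0.22209129²·(1 − 0.04566409)·1810/525 = 0.16228695.
55–64: Wₕ = 0.22867850; term = 0.22867850²·(1 − 0.01157290)·1168/137 = 0.44067417.
65+: Wₕ = 0.35246392; term = 0.35246392²·(1 − 0.01967555)·116/359 = 0.03935163.
Sum = 0.65675873.

0.6568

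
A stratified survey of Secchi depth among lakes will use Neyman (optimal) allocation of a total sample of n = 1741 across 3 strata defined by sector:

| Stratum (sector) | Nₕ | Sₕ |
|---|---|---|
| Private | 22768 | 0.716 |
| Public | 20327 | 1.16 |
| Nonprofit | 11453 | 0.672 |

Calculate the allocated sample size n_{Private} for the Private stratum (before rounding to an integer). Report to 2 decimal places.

Neyman allocation: nₕ = n·NₕSₕ / Σⱼ NⱼSⱼ.
Σ NⱼSⱼ = 22768·0.716 + 20327·1.16 + 11453·0.672 = 47577.624.
n_{Private} = 1741·22768·0.716 / 47577.624 = 596.53.

596.53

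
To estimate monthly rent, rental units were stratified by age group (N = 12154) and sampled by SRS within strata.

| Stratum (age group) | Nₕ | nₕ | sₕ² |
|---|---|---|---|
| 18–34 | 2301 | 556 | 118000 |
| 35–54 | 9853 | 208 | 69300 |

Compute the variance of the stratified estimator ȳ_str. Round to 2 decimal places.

220.11

Var(ȳ_str) = Σₕ Wₕ²(1 − fₕ)sₕ²/nₕ with Wₕ = Nₕ/N, N = 12154.
18–34: Wₕ = 0.18932039; term = 0.18932039²·(1 − 0.24163407)·118000/556 = 5.7687378.
35–54: Wₕ = 0.81067961; term = 0.81067961²·(1 − 0.02111032)·69300/208 = 214.33947.
Sum = 220.10821.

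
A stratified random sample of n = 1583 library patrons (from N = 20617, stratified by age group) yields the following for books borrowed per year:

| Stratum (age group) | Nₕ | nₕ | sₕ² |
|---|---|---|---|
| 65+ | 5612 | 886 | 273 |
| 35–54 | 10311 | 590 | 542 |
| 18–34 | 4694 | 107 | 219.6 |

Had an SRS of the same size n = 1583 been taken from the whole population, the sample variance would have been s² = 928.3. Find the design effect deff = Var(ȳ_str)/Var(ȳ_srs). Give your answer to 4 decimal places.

Var(ȳ_str) = Σ Wₕ²(1−fₕ)sₕ²/nₕ with Wₕ = Nₕ/20617:
  65+: (5612/20617)²·(1−886/5612)·273/886 = 0.019226019
  35–54: (10311/20617)²·(1−590/10311)·542/590 = 0.21662474
  18–34: (4694/20617)²·(1−107/4694)·219.6/107 = 0.10396076
  → Var(ȳ_str) = 0.33981152.
Var(ȳ_srs) = (1 − 1583/20617)·928.3/1583 = 0.54139224.
deff = 0.33981152 / 0.54139224 = 0.6277.

0.6277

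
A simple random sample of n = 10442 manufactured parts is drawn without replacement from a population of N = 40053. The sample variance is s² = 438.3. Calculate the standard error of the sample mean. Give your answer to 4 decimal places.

Under SRS without replacement, Var(ȳ) = (1 − f)·s²/n with f = n/N = 10442/40053 = 0.26070457.
Var(ȳ) = (1 − 0.26070457)·438.3/10442 = 0.73929543·0.041974717 = 0.031031717.
SE(ȳ) = √(0.031031717) = 0.1762.

0.1762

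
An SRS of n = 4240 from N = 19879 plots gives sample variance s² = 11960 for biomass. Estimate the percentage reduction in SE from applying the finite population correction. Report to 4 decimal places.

11.3033

f = n/N = 4240/19879 = 0.21329041.
SE_no-fpc = √(s²/n) = 1.6795103; SE_fpc = √((1−f)s²/n) = 1.4896694.
Ratio = √(1−f) = 0.88696651. Reduction = 100·(1 − 0.88696651) = 11.3033%.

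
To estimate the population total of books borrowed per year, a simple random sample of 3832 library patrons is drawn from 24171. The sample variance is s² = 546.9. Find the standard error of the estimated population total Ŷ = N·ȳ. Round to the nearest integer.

Var(Ŷ) = N²·Var(ȳ) = N²·(1 − n/N)·s²/n.
f = 3832/24171 = 0.15853709; Var(ȳ) = 0.84146291·546.9/3832 = 0.12009292.
Var(Ŷ) = 24171² · 0.12009292 = 7.0162756 × 10^7.
SE(Ŷ) = √(7.0162756 × 10^7) = 8376.

8376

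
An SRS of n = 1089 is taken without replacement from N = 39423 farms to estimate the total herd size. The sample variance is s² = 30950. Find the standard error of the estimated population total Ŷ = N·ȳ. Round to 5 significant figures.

207240

Var(Ŷ) = N²·Var(ȳ) = N²·(1 − n/N)·s²/n.
f = 1089/39423 = 0.02762347; Var(ȳ) = 0.97237653·30950/1089 = 27.635495.
Var(Ŷ) = 39423² · 27.635495 = 4.2950338 × 10^10.
SE(Ŷ) = √(4.2950338 × 10^10) = 207240.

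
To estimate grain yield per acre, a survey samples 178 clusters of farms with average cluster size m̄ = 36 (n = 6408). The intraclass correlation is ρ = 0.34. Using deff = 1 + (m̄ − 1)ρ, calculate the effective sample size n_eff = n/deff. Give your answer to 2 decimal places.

deff = 1 + (36 − 1)·0.34 = 1 + 11.9 = 12.9.
n_eff = 6408 / 12.9 = 496.74.

496.74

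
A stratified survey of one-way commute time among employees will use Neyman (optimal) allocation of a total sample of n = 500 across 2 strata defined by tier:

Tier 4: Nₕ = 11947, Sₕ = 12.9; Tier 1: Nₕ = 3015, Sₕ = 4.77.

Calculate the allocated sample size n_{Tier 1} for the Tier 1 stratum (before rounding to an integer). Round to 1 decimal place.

Neyman allocation: nₕ = n·NₕSₕ / Σⱼ NⱼSⱼ.
Σ NⱼSⱼ = 11947·12.9 + 3015·4.77 = 168497.85.
n_{Tier 1} = 500·3015·4.77 / 168497.85 = 42.7.

42.7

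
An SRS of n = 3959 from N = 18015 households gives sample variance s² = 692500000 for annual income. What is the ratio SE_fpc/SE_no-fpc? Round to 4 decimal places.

f = n/N = 3959/18015 = 0.21976131.
SE_no-fpc = √(s²/n) = 418.23188; SE_fpc = √((1−f)s²/n) = 369.42891.
Ratio = √(1−f) = 0.88331121.

0.8833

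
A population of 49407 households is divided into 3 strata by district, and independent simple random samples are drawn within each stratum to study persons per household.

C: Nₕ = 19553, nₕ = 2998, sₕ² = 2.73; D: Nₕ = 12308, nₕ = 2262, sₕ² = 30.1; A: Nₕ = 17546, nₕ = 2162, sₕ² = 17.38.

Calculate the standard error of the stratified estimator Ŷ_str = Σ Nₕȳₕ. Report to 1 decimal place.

2027.3

Var(Ŷ_str) = Σₕ Nₕ²(1 − fₕ)sₕ²/nₕ.
C: 19553²·(1 − 2998/19553)·2.73/2998 = 294763.43.
D: 12308²·(1 − 2262/12308)·30.1/2262 = 1.6453358 × 10^6.
A: 17546²·(1 − 2162/17546)·17.38/2162 = 2.1699088 × 10^6.
Sum = 4.110008 × 10^6.
SE = √(4.110008 × 10^6) = 2027.3.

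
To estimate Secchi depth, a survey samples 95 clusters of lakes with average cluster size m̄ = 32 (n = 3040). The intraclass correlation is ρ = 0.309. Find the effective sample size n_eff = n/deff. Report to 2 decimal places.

287.36

deff = 1 + (32 − 1)·0.309 = 1 + 9.579 = 10.579.
n_eff = 3040 / 10.579 = 287.36.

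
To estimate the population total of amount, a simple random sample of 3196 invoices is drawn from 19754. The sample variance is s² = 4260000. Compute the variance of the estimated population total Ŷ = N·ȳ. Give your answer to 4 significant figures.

4.360 × 10^11

Var(Ŷ) = N²·Var(ȳ) = N²·(1 − n/N)·s²/n.
f = 3196/19754 = 0.16179002; Var(ȳ) = 0.83820998·4260000/3196 = 1117.2636.
Var(Ŷ) = 19754² · 1117.2636 = 4.3597918 × 10^11.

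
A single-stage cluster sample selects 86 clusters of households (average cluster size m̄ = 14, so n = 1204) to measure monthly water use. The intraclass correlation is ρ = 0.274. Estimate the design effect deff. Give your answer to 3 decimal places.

4.562

deff = 1 + (14 − 1)·0.274 = 1 + 3.562 = 4.562.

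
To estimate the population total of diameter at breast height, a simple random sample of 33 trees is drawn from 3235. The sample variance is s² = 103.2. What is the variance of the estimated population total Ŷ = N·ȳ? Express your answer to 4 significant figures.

3.239 × 10^7

Var(Ŷ) = N²·Var(ȳ) = N²·(1 − n/N)·s²/n.
f = 33/3235 = 0.01020093; Var(ȳ) = 0.98979907·103.2/33 = 3.0953716.
Var(Ŷ) = 3235² · 3.0953716 = 3.239376 × 10^7.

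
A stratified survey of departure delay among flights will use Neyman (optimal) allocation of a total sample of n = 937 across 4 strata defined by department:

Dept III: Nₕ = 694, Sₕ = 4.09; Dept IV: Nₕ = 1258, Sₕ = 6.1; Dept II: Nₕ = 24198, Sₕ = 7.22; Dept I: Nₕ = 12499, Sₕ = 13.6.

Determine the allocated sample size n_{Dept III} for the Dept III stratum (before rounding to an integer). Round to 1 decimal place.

7.5

Neyman allocation: nₕ = n·NₕSₕ / Σⱼ NⱼSⱼ.
Σ NⱼSⱼ = 694·4.09 + 1258·6.1 + 24198·7.22 + 12499·13.6 = 355208.22.
n_{Dept III} = 937·694·4.09 / 355208.22 = 7.5.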